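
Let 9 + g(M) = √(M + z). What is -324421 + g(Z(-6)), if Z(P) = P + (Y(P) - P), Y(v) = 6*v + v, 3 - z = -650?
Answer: -324430 + √611 ≈ -3.2441e+5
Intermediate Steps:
z = 653 (z = 3 - 1*(-650) = 3 + 650 = 653)
Y(v) = 7*v
Z(P) = 7*P (Z(P) = P + (7*P - P) = P + 6*P = 7*P)
g(M) = -9 + √(653 + M) (g(M) = -9 + √(M + 653) = -9 + √(653 + M))
-324421 + g(Z(-6)) = -324421 + (-9 + √(653 + 7*(-6))) = -324421 + (-9 + √(653 - 42)) = -324421 + (-9 + √611) = -324430 + √611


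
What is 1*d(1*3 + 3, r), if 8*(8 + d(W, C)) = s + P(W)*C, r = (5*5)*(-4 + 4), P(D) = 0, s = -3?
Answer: -67/8 ≈ -8.3750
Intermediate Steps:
r = 0 (r = 25*0 = 0)
d(W, C) = -67/8 (d(W, C) = -8 + (-3 + 0*C)/8 = -8 + (-3 + 0)/8 = -8 + (⅛)*(-3) = -8 - 3/8 = -67/8)
1*d(1*3 + 3, r) = 1*(-67/8) = -67/8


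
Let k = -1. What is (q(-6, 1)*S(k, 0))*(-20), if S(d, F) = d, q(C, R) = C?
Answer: -120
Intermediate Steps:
(q(-6, 1)*S(k, 0))*(-20) = -6*(-1)*(-20) = 6*(-20) = -120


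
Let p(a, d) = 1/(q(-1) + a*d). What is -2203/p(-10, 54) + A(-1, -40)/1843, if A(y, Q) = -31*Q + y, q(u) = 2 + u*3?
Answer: 2196531028/1843 ≈ 1.1918e+6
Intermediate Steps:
q(u) = 2 + 3*u
A(y, Q) = y - 31*Q
p(a, d) = 1/(-1 + a*d) (p(a, d) = 1/((2 + 3*(-1)) + a*d) = 1/((2 - 3) + a*d) = 1/(-1 + a*d))
-2203/p(-10, 54) + A(-1, -40)/1843 = -2203/(1/(-1 - 10*54)) + (-1 - 31*(-40))/1843 = -2203/(1/(-1 - 540)) + (-1 + 1240)*(1/1843) = -2203/(1/(-541)) + 1239*(1/1843) = -2203/(-1/541) + 1239/1843 = -2203*(-541) + 1239/1843 = 1191823 + 1239/1843 = 2196531028/1843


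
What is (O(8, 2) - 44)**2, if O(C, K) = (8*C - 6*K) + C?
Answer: 256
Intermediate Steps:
O(C, K) = -6*K + 9*C (O(C, K) = (-6*K + 8*C) + C = -6*K + 9*C)
(O(8, 2) - 44)**2 = ((-6*2 + 9*8) - 44)**2 = ((-12 + 72) - 44)**2 = (60 - 44)**2 = 16**2 = 256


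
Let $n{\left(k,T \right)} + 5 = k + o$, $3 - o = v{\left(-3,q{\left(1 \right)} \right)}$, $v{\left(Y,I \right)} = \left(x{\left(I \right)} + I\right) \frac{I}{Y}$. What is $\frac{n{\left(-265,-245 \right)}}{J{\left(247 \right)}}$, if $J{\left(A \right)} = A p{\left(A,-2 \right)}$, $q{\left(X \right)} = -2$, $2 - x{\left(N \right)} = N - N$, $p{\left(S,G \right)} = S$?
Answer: $- \frac{267}{61009} \approx -0.0043764$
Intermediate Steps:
$x{\left(N \right)} = 2$ ($x{\left(N \right)} = 2 - \left(N - N\right) = 2 - 0 = 2 + 0 = 2$)
$J{\left(A \right)} = A^{2}$ ($J{\left(A \right)} = A A = A^{2}$)
$v{\left(Y,I \right)} = \frac{I \left(2 + I\right)}{Y}$ ($v{\left(Y,I \right)} = \left(2 + I\right) \frac{I}{Y} = \frac{I \left(2 + I\right)}{Y}$)
$o = 3$ ($o = 3 - - \frac{2 \left(2 - 2\right)}{-3} = 3 - \left(-2\right) \left(- \frac{1}{3}\right) 0 = 3 - 0 = 3 + 0 = 3$)
$n{\left(k,T \right)} = -2 + k$ ($n{\left(k,T \right)} = -5 + \left(k + 3\right) = -5 + \left(3 + k\right) = -2 + k$)
$\frac{n{\left(-265,-245 \right)}}{J{\left(247 \right)}} = \frac{-2 - 265}{247^{2}} = - \frac{267}{61009}$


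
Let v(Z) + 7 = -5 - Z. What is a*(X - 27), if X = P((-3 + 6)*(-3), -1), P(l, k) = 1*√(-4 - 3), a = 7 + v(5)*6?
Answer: 2565 - 95*I*√7 ≈ 2565.0 - 251.35*I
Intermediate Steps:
v(Z) = -12 - Z (v(Z) = -7 + (-5 - Z) = -12 - Z)
a = -95 (a = 7 + (-12 - 1*5)*6 = 7 + (-12 - 5)*6 = 7 - 17*6 = 7 - 102 = -95)
P(l, k) = I*√7 (P(l, k) = 1*√(-7) = 1*(I*√7) = I*√7)
X = I*√7 ≈ 2.6458*I
a*(X - 27) = -95*(I*√7 - 27) = -95*(-27 + I*√7) = 2565 - 95*I*√7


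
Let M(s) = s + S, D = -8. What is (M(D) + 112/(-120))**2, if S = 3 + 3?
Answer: 1936/225 ≈ 8.6044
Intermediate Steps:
S = 6
M(s) = 6 + s (M(s) = s + 6 = 6 + s)
(M(D) + 112/(-120))**2 = ((6 - 8) + 112/(-120))**2 = (-2 + 112*(-1/120))**2 = (-2 - 14/15)**2 = (-44/15)**2 = 1936/225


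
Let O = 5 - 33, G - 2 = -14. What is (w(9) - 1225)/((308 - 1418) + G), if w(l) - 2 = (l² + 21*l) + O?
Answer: 327/374 ≈ 0.87433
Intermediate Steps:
G = -12 (G = 2 - 14 = -12)
O = -28
w(l) = -26 + l² + 21*l (w(l) = 2 + ((l² + 21*l) - 28) = 2 + (-28 + l² + 21*l) = -26 + l² + 21*l)
(w(9) - 1225)/((308 - 1418) + G) = ((-26 + 9² + 21*9) - 1225)/((308 - 1418) - 12) = ((-26 + 81 + 189) - 1225)/(-1110 - 12) = (244 - 1225)/(-1122) = -981*(-1/1122) = 327/374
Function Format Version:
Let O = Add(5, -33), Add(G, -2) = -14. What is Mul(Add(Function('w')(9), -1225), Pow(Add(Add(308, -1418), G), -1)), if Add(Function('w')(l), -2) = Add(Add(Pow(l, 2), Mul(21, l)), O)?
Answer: Rational(327, 374) ≈ 0.87433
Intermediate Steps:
G = -12 (G = Add(2, -14) = -12)
O = -28
Function('w')(l) = Add(-26, Pow(l, 2), Mul(21, l)) (Function('w')(l) = Add(2, Add(Add(Pow(l, 2), Mul(21, l)), -28)) = Add(2, Add(-28, Pow(l, 2), Mul(21, l))) = Add(-26, Pow(l, 2), Mul(21, l)))
Mul(Add(Function('w')(9), -1225), Pow(Add(Add(308, -1418), G), -1)) = Mul(Add(Add(-26, Pow(9, 2), Mul(21, 9)), -1225), Pow(Add(Add(308, -1418), -12), -1)) = Mul(Add(Add(-26, 81, 189), -1225), Pow(Add(-1110, -12), -1)) = Mul(Add(244, -1225), Pow(-1122, -1)) = Mul(-981, Rational(-1, 1122)) = Rational(327, 374)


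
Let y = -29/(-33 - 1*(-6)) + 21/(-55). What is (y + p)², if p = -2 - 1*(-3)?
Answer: 6315169/2205225 ≈ 2.8637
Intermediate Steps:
y = 1028/1485 (y = -29/(-33 + 6) + 21*(-1/55) = -29/(-27) - 21/55 = -29*(-1/27) - 21/55 = 29/27 - 21/55 = 1028/1485 ≈ 0.69226)
p = 1 (p = -2 + 3 = 1)
(y + p)² = (1028/1485 + 1)² = (2513/1485)² = 6315169/2205225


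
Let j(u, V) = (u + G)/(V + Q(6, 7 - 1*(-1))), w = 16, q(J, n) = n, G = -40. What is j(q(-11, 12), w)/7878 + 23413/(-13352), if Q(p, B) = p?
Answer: -1014555341/578528808 ≈ -1.7537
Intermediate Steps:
j(u, V) = (-40 + u)/(6 + V) (j(u, V) = (u - 40)/(V + 6) = (-40 + u)/(6 + V))
j(q(-11, 12), w)/7878 + 23413/(-13352) = ((-40 + 12)/(6 + 16))/7878 + 23413/(-13352) = (-28/22)*(1/7878) + 23413*(-1/13352) = ((1/22)*(-28))*(1/7878) - 23413/13352 = -14/11*1/7878 - 23413/13352 = -7/43329 - 23413/13352 = -1014555341/578528808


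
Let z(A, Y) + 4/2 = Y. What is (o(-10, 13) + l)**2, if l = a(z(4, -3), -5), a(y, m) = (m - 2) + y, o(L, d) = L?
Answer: 484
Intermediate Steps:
z(A, Y) = -2 + Y
a(y, m) = -2 + m + y (a(y, m) = (-2 + m) + y = -2 + m + y)
l = -12 (l = -2 - 5 + (-2 - 3) = -2 - 5 - 5 = -12)
(o(-10, 13) + l)**2 = (-10 - 12)**2 = (-22)**2 = 484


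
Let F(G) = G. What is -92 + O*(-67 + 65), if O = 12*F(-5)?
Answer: 28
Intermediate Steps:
O = -60 (O = 12*(-5) = -60)
-92 + O*(-67 + 65) = -92 - 60*(-67 + 65) = -92 - 60*(-2) = -92 + 120 = 28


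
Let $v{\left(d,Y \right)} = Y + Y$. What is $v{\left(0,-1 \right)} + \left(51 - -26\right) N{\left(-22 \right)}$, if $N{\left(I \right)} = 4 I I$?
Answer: $149070$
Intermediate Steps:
$v{\left(d,Y \right)} = 2 Y$
$N{\left(I \right)} = 4 I^{2}$
$v{\left(0,-1 \right)} + \left(51 - -26\right) N{\left(-22 \right)} = 2 \left(-1\right) + \left(51 - -26\right) 4 \left(-22\right)^{2} = -2 + \left(51 + 26\right) 4 \cdot 484 = -2 + 77 \cdot 1936 = -2 + 149072 = 149070$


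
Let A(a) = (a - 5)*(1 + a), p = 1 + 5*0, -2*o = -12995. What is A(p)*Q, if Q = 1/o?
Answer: -16/12995 ≈ -0.0012312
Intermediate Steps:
o = 12995/2 (o = -1/2*(-12995) = 12995/2 ≈ 6497.5)
Q = 2/12995 (Q = 1/(12995/2) = 2/12995 ≈ 0.00015391)
p = 1 (p = 1 + 0 = 1)
A(a) = (1 + a)*(-5 + a) (A(a) = (-5 + a)*(1 + a) = (1 + a)*(-5 + a))
A(p)*Q = (-5 + 1**2 - 4*1)*(2/12995) = (-5 + 1 - 4)*(2/12995) = -8*2/12995 = -16/12995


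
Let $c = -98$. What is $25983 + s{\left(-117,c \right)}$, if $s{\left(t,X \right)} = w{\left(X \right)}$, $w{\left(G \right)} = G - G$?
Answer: $25983$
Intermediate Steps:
$w{\left(G \right)} = 0$
$s{\left(t,X \right)} = 0$
$25983 + s{\left(-117,c \right)} = 25983 + 0 = 25983$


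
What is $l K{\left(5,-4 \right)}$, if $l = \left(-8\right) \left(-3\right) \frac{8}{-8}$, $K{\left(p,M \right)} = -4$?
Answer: $96$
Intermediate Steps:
$l = -24$ ($l = 24 \cdot 8 \left(- \frac{1}{8}\right) = 24 \left(-1\right) = -24$)
$l K{\left(5,-4 \right)} = \left(-24\right) \left(-4\right) = 96$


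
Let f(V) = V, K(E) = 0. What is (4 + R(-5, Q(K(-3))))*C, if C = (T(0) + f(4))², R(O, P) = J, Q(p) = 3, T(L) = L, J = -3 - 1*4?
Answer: -48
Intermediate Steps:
J = -7 (J = -3 - 4 = -7)
R(O, P) = -7
C = 16 (C = (0 + 4)² = 4² = 16)
(4 + R(-5, Q(K(-3))))*C = (4 - 7)*16 = -3*16 = -48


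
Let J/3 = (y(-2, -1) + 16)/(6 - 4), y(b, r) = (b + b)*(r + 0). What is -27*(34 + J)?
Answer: -1728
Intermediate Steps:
y(b, r) = 2*b*r (y(b, r) = (2*b)*r = 2*b*r)
J = 30 (J = 3*((2*(-2)*(-1) + 16)/(6 - 4)) = 3*((4 + 16)/2) = 3*(20*(1/2)) = 3*10 = 30)
-27*(34 + J) = -27*(34 + 30) = -27*64 = -1728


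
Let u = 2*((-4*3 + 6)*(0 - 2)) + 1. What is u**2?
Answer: 625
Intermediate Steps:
u = 25 (u = 2*((-12 + 6)*(-2)) + 1 = 2*(-6*(-2)) + 1 = 2*12 + 1 = 24 + 1 = 25)
u**2 = 25**2 = 625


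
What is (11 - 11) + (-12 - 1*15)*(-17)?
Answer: 459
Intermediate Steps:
(11 - 11) + (-12 - 1*15)*(-17) = 0 + (-12 - 15)*(-17) = 0 - 27*(-17) = 0 + 459 = 459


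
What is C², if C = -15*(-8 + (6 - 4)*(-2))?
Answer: 32400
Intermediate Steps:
C = 180 (C = -15*(-8 + 2*(-2)) = -15*(-8 - 4) = -15*(-12) = 180)
C² = 180² = 32400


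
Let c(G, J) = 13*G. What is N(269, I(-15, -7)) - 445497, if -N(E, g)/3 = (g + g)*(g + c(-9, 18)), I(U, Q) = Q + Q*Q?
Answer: -426597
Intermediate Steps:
I(U, Q) = Q + Q²
N(E, g) = -6*g*(-117 + g) (N(E, g) = -3*(g + g)*(g + 13*(-9)) = -3*2*g*(g - 117) = -3*2*g*(-117 + g) = -6*g*(-117 + g))
N(269, I(-15, -7)) - 445497 = 6*(-7*(1 - 7))*(117 - (-7)*(1 - 7)) - 445497 = 6*(-7*(-6))*(117 - (-7)*(-6)) - 445497 = 6*42*(117 - 1*42) - 445497 = 6*42*(117 - 42) - 445497 = 6*42*75 - 445497 = 18900 - 445497 = -426597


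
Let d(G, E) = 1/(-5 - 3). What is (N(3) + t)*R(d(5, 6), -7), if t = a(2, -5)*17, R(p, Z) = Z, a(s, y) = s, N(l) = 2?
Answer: -252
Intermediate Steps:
d(G, E) = -⅛ (d(G, E) = 1/(-8) = -⅛)
t = 34 (t = 2*17 = 34)
(N(3) + t)*R(d(5, 6), -7) = (2 + 34)*(-7) = 36*(-7) = -252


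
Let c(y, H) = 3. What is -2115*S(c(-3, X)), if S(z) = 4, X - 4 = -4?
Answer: -8460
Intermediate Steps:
X = 0 (X = 4 - 4 = 0)
-2115*S(c(-3, X)) = -2115*4 = -8460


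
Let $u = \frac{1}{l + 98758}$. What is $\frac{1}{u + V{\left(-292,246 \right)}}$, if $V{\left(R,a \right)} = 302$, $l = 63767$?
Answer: $\frac{162525}{49082551} \approx 0.0033113$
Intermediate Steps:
$u = \frac{1}{162525}$ ($u = \frac{1}{63767 + 98758} = \frac{1}{162525} \approx 6.1529 \cdot 10^{-6}$)
$\frac{1}{u + V{\left(-292,246 \right)}} = \frac{1}{\frac{1}{162525} + 302} = \frac{1}{\frac{49082551}{162525}} = \frac{162525}{49082551}$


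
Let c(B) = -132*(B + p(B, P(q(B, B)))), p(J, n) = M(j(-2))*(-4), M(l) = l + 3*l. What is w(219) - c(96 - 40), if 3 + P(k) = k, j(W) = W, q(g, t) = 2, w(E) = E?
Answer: 11835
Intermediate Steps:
M(l) = 4*l
P(k) = -3 + k
p(J, n) = 32 (p(J, n) = (4*(-2))*(-4) = -8*(-4) = 32)
c(B) = -4224 - 132*B (c(B) = -132*(B + 32) = -132*(32 + B) = -4224 - 132*B)
w(219) - c(96 - 40) = 219 - (-4224 - 132*(96 - 40)) = 219 - (-4224 - 132*56) = 219 - (-4224 - 7392) = 219 - 1*(-11616) = 219 + 11616 = 11835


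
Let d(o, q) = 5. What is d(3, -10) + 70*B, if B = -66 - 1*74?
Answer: -9795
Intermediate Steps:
B = -140 (B = -66 - 74 = -140)
d(3, -10) + 70*B = 5 + 70*(-140) = 5 - 9800 = -9795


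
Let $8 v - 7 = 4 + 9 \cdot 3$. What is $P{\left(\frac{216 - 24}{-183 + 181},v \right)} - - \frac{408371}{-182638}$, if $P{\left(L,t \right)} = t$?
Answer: $\frac{918319}{365276} \approx 2.514$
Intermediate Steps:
$v = \frac{19}{4}$ ($v = \frac{7}{8} + \frac{4 + 9 \cdot 3}{8} = \frac{7}{8} + \frac{4 + 27}{8} = \frac{7}{8} + \frac{1}{8} \cdot 31 = \frac{7}{8} + \frac{31}{8} = \frac{19}{4} \approx 4.75$)
$P{\left(\frac{216 - 24}{-183 + 181},v \right)} - - \frac{408371}{-182638} = \frac{19}{4} - - \frac{408371}{-182638} = \frac{19}{4} - \left(-408371\right) \left(- \frac{1}{182638}\right) = \frac{19}{4} - \frac{408371}{182638} = \frac{918319}{365276}$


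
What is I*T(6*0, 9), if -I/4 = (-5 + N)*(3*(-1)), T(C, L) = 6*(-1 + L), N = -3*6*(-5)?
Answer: 48960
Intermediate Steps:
N = 90 (N = -18*(-5) = 90)
T(C, L) = -6 + 6*L
I = 1020 (I = -4*(-5 + 90)*3*(-1) = -340*(-3) = -4*(-255) = 1020)
I*T(6*0, 9) = 1020*(-6 + 6*9) = 1020*(-6 + 54) = 1020*48 = 48960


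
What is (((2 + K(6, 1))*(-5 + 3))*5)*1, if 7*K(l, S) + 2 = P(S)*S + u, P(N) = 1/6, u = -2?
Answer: -305/21 ≈ -14.524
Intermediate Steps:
P(N) = ⅙
K(l, S) = -4/7 + S/42 (K(l, S) = -2/7 + (S/6 - 2)/7 = -2/7 + (-2 + S/6)/7 = -2/7 + (-2/7 + S/42) = -4/7 + S/42)
(((2 + K(6, 1))*(-5 + 3))*5)*1 = (((2 + (-4/7 + (1/42)*1))*(-5 + 3))*5)*1 = (((2 + (-4/7 + 1/42))*(-2))*5)*1 = (((2 - 23/42)*(-2))*5)*1 = (((61/42)*(-2))*5)*1 = -61/21*5*1 = -305/21*1 = -305/21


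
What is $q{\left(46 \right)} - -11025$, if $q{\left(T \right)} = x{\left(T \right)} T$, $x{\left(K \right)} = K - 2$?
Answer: $13049$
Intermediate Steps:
$x{\left(K \right)} = -2 + K$
$q{\left(T \right)} = T \left(-2 + T\right)$ ($q{\left(T \right)} = \left(-2 + T\right) T = T \left(-2 + T\right)$)
$q{\left(46 \right)} - -11025 = 46 \left(-2 + 46\right) - -11025 = 46 \cdot 44 + 11025 = 2024 + 11025 = 13049$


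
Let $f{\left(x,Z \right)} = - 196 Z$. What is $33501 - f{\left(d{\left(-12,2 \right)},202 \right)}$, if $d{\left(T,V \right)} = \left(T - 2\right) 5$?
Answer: $73093$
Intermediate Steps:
$d{\left(T,V \right)} = -10 + 5 T$ ($d{\left(T,V \right)} = \left(-2 + T\right) 5 = -10 + 5 T$)
$33501 - f{\left(d{\left(-12,2 \right)},202 \right)} = 33501 - \left(-196\right) 202 = 33501 - -39592 = 33501 + 39592 = 73093$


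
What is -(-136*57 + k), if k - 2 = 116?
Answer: 7634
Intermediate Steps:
k = 118 (k = 2 + 116 = 118)
-(-136*57 + k) = -(-136*57 + 118) = -(-7752 + 118) = -1*(-7634) = 7634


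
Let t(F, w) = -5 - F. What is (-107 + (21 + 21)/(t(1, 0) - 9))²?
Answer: 301401/25 ≈ 12056.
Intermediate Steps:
(-107 + (21 + 21)/(t(1, 0) - 9))² = (-107 + (21 + 21)/((-5 - 1*1) - 9))² = (-107 + 42/((-5 - 1) - 9))² = (-107 + 42/(-6 - 9))² = (-107 + 42/(-15))² = (-107 + 42*(-1/15))² = (-107 - 14/5)² = (-549/5)² = 301401/25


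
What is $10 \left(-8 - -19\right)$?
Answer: $110$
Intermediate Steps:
$10 \left(-8 - -19\right) = 10 \left(-8 + 19\right) = 10 \cdot 11 = 110$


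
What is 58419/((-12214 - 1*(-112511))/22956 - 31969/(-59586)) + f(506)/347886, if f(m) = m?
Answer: 210599647782886015/17684672553513 ≈ 11909.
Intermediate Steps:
58419/((-12214 - 1*(-112511))/22956 - 31969/(-59586)) + f(506)/347886 = 58419/((-12214 - 1*(-112511))/22956 - 31969/(-59586)) + 506/347886 = 58419/((-12214 + 112511)*(1/22956) - 31969*(-1/59586)) + 506*(1/347886) = 58419/(100297*(1/22956) + 31969/59586) + 23/15813 = 58419/(100297/22956 + 31969/59586) + 23/15813 = 58419/(1118362901/227976036) + 23/15813 = 58419*(227976036/1118362901) + 23/15813 = 13318132047084/1118362901 + 23/15813 = 210599647782886015/17684672553513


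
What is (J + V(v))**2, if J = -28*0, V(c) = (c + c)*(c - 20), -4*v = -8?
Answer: 5184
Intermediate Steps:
v = 2 (v = -1/4*(-8) = 2)
V(c) = 2*c*(-20 + c) (V(c) = (2*c)*(-20 + c) = 2*c*(-20 + c))
J = 0
(J + V(v))**2 = (0 + 2*2*(-20 + 2))**2 = (0 + 2*2*(-18))**2 = (0 - 72)**2 = (-72)**2 = 5184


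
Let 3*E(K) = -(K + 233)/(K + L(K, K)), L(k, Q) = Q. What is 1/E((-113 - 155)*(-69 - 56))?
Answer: -201000/33733 ≈ -5.9586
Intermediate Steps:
E(K) = -(233 + K)/(6*K) (E(K) = (-(K + 233)/(K + K))/3 = (-(233 + K)/(2*K))/3 = -(233 + K)/(6*K))
1/E((-113 - 155)*(-69 - 56)) = 1/((-233 - (-113 - 155)*(-69 - 56))/(6*(((-113 - 155)*(-69 - 56))))) = 1/((-233 - (-268)*(-125))/(6*((-268*(-125))))) = 1/((⅙)*(-233 - 1*33500)/33500) = 1/((⅙)*(1/33500)*(-233 - 33500)) = 1/((⅙)*(1/33500)*(-33733)) = 1/(-33733/201000) = -201000/33733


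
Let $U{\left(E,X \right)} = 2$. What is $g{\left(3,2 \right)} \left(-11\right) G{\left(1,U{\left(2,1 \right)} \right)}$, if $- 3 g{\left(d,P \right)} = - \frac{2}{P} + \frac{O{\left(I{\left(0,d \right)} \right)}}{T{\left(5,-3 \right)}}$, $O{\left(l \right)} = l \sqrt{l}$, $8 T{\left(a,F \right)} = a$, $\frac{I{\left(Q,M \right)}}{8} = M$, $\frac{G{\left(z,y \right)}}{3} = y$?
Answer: $-22 + \frac{8448 \sqrt{6}}{5} \approx 4116.7$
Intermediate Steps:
$G{\left(z,y \right)} = 3 y$
$I{\left(Q,M \right)} = 8 M$
$T{\left(a,F \right)} = \frac{a}{8}$
$O{\left(l \right)} = l^{\frac{3}{2}}$
$g{\left(d,P \right)} = \frac{2}{3 P} - \frac{128 \sqrt{2} d^{\frac{3}{2}}}{15}$ ($g{\left(d,P \right)} = - \frac{- \frac{2}{P} + \frac{\left(8 d\right)^{\frac{3}{2}}}{\frac{1}{8} \cdot 5}}{3} = - \frac{- \frac{2}{P} + \frac{16 \sqrt{2} d^{\frac{3}{2}}}{\frac{5}{8}}}{3} = - \frac{- \frac{2}{P} + 16 \sqrt{2} d^{\frac{3}{2}} \cdot \frac{8}{5}}{3} = - \frac{- \frac{2}{P} + \frac{128 \sqrt{2} d^{\frac{3}{2}}}{5}}{3} = \frac{2}{3 P} - \frac{128 \sqrt{2} d^{\frac{3}{2}}}{15}$)
$g{\left(3,2 \right)} \left(-11\right) G{\left(1,U{\left(2,1 \right)} \right)} = \frac{2 \left(5 - 128 \sqrt{2} \cdot 3^{\frac{3}{2}}\right)}{15 \cdot 2} \left(-11\right) 3 \cdot 2 = \frac{2}{15} \cdot \frac{1}{2} \left(5 - 128 \sqrt{2} \cdot 3 \sqrt{3}\right) \left(-11\right) 6 = \frac{2}{15} \cdot \frac{1}{2} \left(5 - 384 \sqrt{6}\right) \left(-11\right) 6 = \left(\frac{1}{3} - \frac{128 \sqrt{6}}{5}\right) \left(-11\right) 6 = \left(- \frac{11}{3} + \frac{1408 \sqrt{6}}{5}\right) 6 = -22 + \frac{8448 \sqrt{6}}{5}$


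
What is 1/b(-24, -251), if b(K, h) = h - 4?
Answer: -1/255 ≈ -0.0039216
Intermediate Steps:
b(K, h) = -4 + h
1/b(-24, -251) = 1/(-4 - 251) = 1/(-255) = -1/255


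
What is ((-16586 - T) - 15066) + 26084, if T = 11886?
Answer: -17454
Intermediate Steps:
((-16586 - T) - 15066) + 26084 = ((-16586 - 1*11886) - 15066) + 26084 = ((-16586 - 11886) - 15066) + 26084 = (-28472 - 15066) + 26084 = -43538 + 26084 = -17454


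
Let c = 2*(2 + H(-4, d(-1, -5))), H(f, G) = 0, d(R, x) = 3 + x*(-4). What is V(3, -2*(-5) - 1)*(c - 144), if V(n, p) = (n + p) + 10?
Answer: -3080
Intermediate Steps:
d(R, x) = 3 - 4*x
c = 4 (c = 2*(2 + 0) = 2*2 = 4)
V(n, p) = 10 + n + p
V(3, -2*(-5) - 1)*(c - 144) = (10 + 3 + (-2*(-5) - 1))*(4 - 144) = (10 + 3 + (10 - 1))*(-140) = (10 + 3 + 9)*(-140) = 22*(-140) = -3080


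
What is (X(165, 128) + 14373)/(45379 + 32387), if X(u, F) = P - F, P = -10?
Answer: 365/1994 ≈ 0.18305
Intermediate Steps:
X(u, F) = -10 - F
(X(165, 128) + 14373)/(45379 + 32387) = ((-10 - 1*128) + 14373)/(45379 + 32387) = ((-10 - 128) + 14373)/77766 = (-138 + 14373)*(1/77766) = 14235*(1/77766) = 365/1994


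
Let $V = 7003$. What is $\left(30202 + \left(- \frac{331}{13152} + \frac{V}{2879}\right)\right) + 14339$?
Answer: $\frac{1686618655435}{37864608} \approx 44543.0$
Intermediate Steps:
$\left(30202 + \left(- \frac{331}{13152} + \frac{V}{2879}\right)\right) + 14339 = \left(30202 + \left(- \frac{331}{13152} + \frac{7003}{2879}\right)\right) + 14339 = \left(30202 + \frac{91150507}{37864608}\right) + 14339 = \frac{1143678041323}{37864608} + 14339 = \frac{1686618655435}{37864608}$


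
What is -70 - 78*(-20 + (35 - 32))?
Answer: 1256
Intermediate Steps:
-70 - 78*(-20 + (35 - 32)) = -70 - 78*(-20 + 3) = -70 - 78*(-17) = -70 + 1326 = 1256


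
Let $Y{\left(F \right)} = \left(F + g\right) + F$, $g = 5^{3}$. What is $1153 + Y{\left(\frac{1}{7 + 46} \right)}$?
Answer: $\frac{67736}{53} \approx 1278.0$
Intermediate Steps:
$g = 125$
$Y{\left(F \right)} = 125 + 2 F$ ($Y{\left(F \right)} = \left(F + 125\right) + F = \left(125 + F\right) + F = 125 + 2 F$)
$1153 + Y{\left(\frac{1}{7 + 46} \right)} = 1153 + \left(125 + \frac{2}{7 + 46}\right) = 1153 + \left(125 + \frac{2}{53}\right) = 1153 + \frac{6627}{53} = \frac{67736}{53}$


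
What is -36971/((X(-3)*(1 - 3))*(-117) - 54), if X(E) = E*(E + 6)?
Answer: 36971/2160 ≈ 17.116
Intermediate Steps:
X(E) = E*(6 + E)
-36971/((X(-3)*(1 - 3))*(-117) - 54) = -36971/(((-3*(6 - 3))*(1 - 3))*(-117) - 54) = -36971/((-3*3*(-2))*(-117) - 54) = -36971/(-9*(-2)*(-117) - 54) = -36971/(18*(-117) - 54) = -36971/(-2106 - 54) = -36971/(-2160) = -36971*(-1/2160) = 36971/2160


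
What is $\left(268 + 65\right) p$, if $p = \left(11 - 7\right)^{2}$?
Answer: $5328$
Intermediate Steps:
$p = 16$ ($p = 4^{2} = 16$)
$\left(268 + 65\right) p = \left(268 + 65\right) 16 = 333 \cdot 16 = 5328$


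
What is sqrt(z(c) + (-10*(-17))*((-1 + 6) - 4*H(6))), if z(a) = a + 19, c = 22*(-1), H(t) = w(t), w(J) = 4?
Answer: I*sqrt(1873) ≈ 43.278*I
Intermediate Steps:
H(t) = 4
c = -22
z(a) = 19 + a
sqrt(z(c) + (-10*(-17))*((-1 + 6) - 4*H(6))) = sqrt((19 - 22) + (-10*(-17))*((-1 + 6) - 4*4)) = sqrt(-3 + 170*(5 - 16)) = sqrt(-3 + 170*(-11)) = sqrt(-3 - 1870) = sqrt(-1873) = I*sqrt(1873)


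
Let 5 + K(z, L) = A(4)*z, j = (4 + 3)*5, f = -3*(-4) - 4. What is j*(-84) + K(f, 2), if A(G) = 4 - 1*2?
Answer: -2929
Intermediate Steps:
A(G) = 2 (A(G) = 4 - 2 = 2)
f = 8 (f = 12 - 4 = 8)
j = 35 (j = 7*5 = 35)
K(z, L) = -5 + 2*z
j*(-84) + K(f, 2) = 35*(-84) + (-5 + 2*8) = -2940 + (-5 + 16) = -2940 + 11 = -2929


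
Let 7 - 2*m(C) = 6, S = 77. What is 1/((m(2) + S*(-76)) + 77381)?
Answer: 2/143059 ≈ 1.3980e-5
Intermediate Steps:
m(C) = ½ (m(C) = 7/2 - ½*6 = 7/2 - 3 = ½)
1/((m(2) + S*(-76)) + 77381) = 1/((½ + 77*(-76)) + 77381) = 1/((½ - 5852) + 77381) = 1/(-11703/2 + 77381) = 1/(143059/2) = 2/143059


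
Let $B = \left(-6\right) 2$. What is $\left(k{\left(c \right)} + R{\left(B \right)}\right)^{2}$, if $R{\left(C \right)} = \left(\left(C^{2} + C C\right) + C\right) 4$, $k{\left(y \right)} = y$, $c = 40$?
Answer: $1308736$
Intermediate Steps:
$B = -12$
$R{\left(C \right)} = 4 C + 8 C^{2}$ ($R{\left(C \right)} = \left(\left(C^{2} + C^{2}\right) + C\right) 4 = \left(2 C^{2} + C\right) 4 = \left(C + 2 C^{2}\right) 4 = 4 C + 8 C^{2}$)
$\left(k{\left(c \right)} + R{\left(B \right)}\right)^{2} = \left(40 + 4 \left(-12\right) \left(1 + 2 \left(-12\right)\right)\right)^{2} = \left(40 + 4 \left(-12\right) \left(1 - 24\right)\right)^{2} = \left(40 + 4 \left(-12\right) \left(-23\right)\right)^{2} = \left(40 + 1104\right)^{2} = 1144^{2} = 1308736$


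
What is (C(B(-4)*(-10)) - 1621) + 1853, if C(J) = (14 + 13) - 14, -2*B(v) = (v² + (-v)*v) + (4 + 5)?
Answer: 245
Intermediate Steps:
B(v) = -9/2 (B(v) = -((v² + (-v)*v) + (4 + 5))/2 = -((v² - v²) + 9)/2 = -(0 + 9)/2 = -½*9 = -9/2)
C(J) = 13 (C(J) = 27 - 14 = 13)
(C(B(-4)*(-10)) - 1621) + 1853 = (13 - 1621) + 1853 = -1608 + 1853 = 245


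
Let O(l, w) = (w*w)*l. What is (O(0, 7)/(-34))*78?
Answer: 0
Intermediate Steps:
O(l, w) = l*w² (O(l, w) = w²*l = l*w²)
(O(0, 7)/(-34))*78 = ((0*7²)/(-34))*78 = ((0*49)*(-1/34))*78 = (0*(-1/34))*78 = 0*78 = 0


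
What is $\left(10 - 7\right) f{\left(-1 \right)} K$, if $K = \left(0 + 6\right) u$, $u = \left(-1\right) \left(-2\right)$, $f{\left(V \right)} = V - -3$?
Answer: $72$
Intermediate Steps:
$f{\left(V \right)} = 3 + V$ ($f{\left(V \right)} = V + 3 = 3 + V$)
$u = 2$
$K = 12$ ($K = \left(0 + 6\right) 2 = 6 \cdot 2 = 12$)
$\left(10 - 7\right) f{\left(-1 \right)} K = \left(10 - 7\right) \left(3 - 1\right) 12 = 3 \cdot 2 \cdot 12 = 6 \cdot 12 = 72$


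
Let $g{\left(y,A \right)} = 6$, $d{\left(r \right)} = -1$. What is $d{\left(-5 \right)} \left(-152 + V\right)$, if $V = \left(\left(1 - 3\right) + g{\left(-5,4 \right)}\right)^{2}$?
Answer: $136$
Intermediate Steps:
$V = 16$ ($V = \left(\left(1 - 3\right) + 6\right)^{2} = \left(-2 + 6\right)^{2} = 4^{2} = 16$)
$d{\left(-5 \right)} \left(-152 + V\right) = - (-152 + 16) = \left(-1\right) \left(-136\right) = 136$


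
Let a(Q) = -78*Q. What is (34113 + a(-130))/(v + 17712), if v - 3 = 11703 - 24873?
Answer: 4917/505 ≈ 9.7366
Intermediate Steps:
v = -13167 (v = 3 + (11703 - 24873) = 3 - 13170 = -13167)
(34113 + a(-130))/(v + 17712) = (34113 - 78*(-130))/(-13167 + 17712) = (34113 + 10140)/4545 = 44253*(1/4545) = 4917/505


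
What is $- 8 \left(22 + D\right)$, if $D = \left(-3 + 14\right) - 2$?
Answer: $-248$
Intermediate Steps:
$D = 9$ ($D = 11 - 2 = 9$)
$- 8 \left(22 + D\right) = - 8 \left(22 + 9\right) = \left(-8\right) 31 = -248$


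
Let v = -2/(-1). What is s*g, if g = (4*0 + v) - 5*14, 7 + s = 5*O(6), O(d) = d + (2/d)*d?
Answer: -2244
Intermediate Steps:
v = 2 (v = -2*(-1) = 2)
O(d) = 2 + d (O(d) = d + 2 = 2 + d)
s = 33 (s = -7 + 5*(2 + 6) = -7 + 5*8 = -7 + 40 = 33)
g = -68 (g = (4*0 + 2) - 5*14 = (0 + 2) - 70 = 2 - 70 = -68)
s*g = 33*(-68) = -2244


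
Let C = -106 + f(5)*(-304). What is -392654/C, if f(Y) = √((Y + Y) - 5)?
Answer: -10405331/112711 + 29841704*√5/112711 ≈ 499.71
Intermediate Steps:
f(Y) = √(-5 + 2*Y) (f(Y) = √(2*Y - 5) = √(-5 + 2*Y))
C = -106 - 304*√5 (C = -106 + √(-5 + 2*5)*(-304) = -106 + √(-5 + 10)*(-304) = -106 + √5*(-304) = -106 - 304*√5 ≈ -785.76)
-392654/C = -392654/(-106 - 304*√5)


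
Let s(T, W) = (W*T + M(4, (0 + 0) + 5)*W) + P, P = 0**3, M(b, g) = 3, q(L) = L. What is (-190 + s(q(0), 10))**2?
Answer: 25600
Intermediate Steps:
P = 0
s(T, W) = 3*W + T*W (s(T, W) = (W*T + 3*W) + 0 = (T*W + 3*W) + 0 = (3*W + T*W) + 0 = 3*W + T*W)
(-190 + s(q(0), 10))**2 = (-190 + 10*(3 + 0))**2 = (-190 + 10*3)**2 = (-190 + 30)**2 = (-160)**2 = 25600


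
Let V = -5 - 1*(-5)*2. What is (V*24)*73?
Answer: 8760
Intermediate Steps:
V = 5 (V = -5 + 5*2 = -5 + 10 = 5)
(V*24)*73 = (5*24)*73 = 120*73 = 8760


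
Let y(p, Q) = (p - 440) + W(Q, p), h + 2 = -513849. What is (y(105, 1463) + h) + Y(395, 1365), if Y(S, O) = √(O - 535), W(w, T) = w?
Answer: -512723 + √830 ≈ -5.1269e+5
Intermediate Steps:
h = -513851 (h = -2 - 513849 = -513851)
y(p, Q) = -440 + Q + p (y(p, Q) = (p - 440) + Q = (-440 + p) + Q = -440 + Q + p)
Y(S, O) = √(-535 + O)
(y(105, 1463) + h) + Y(395, 1365) = ((-440 + 1463 + 105) - 513851) + √(-535 + 1365) = (1128 - 513851) + √830 = -512723 + √830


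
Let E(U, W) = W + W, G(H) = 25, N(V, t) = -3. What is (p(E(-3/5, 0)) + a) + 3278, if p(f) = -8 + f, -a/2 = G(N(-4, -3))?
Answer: 3220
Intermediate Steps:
a = -50 (a = -2*25 = -50)
E(U, W) = 2*W
(p(E(-3/5, 0)) + a) + 3278 = ((-8 + 2*0) - 50) + 3278 = ((-8 + 0) - 50) + 3278 = (-8 - 50) + 3278 = -58 + 3278 = 3220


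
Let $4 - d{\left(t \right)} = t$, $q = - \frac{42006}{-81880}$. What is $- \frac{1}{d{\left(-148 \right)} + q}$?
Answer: $- \frac{40940}{6243883} \approx -0.0065568$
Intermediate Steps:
$q = \frac{21003}{40940}$ ($q = \left(-42006\right) \left(- \frac{1}{81880}\right) = \frac{21003}{40940} \approx 0.51302$)
$d{\left(t \right)} = 4 - t$
$- \frac{1}{d{\left(-148 \right)} + q} = - \frac{1}{\left(4 - -148\right) + \frac{21003}{40940}} = - \frac{1}{\left(4 + 148\right) + \frac{21003}{40940}} = - \frac{1}{152 + \frac{21003}{40940}} = - \frac{1}{\frac{6243883}{40940}} = \left(-1\right) \frac{40940}{6243883} = - \frac{40940}{6243883}$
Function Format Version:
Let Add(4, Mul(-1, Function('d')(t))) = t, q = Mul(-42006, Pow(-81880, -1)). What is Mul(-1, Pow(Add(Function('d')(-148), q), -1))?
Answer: Rational(-40940, 6243883) ≈ -0.0065568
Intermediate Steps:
q = Rational(21003, 40940) (q = Mul(-42006, Rational(-1, 81880)) = Rational(21003, 40940) ≈ 0.51302)
Function('d')(t) = Add(4, Mul(-1, t))
Mul(-1, Pow(Add(Function('d')(-148), q), -1)) = Mul(-1, Pow(Add(Add(4, Mul(-1, -148)), Rational(21003, 40940)), -1)) = Mul(-1, Pow(Add(Add(4, 148), Rational(21003, 40940)), -1)) = Mul(-1, Pow(Add(152, Rational(21003, 40940)), -1)) = Mul(-1, Pow(Rational(6243883, 40940), -1)) = Mul(-1, Rational(40940, 6243883)) = Rational(-40940, 6243883)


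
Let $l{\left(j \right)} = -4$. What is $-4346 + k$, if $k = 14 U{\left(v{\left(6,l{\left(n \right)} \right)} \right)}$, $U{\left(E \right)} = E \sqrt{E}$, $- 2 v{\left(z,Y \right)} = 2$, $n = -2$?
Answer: $-4346 - 14 i \approx -4346.0 - 14.0 i$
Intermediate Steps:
$v{\left(z,Y \right)} = -1$ ($v{\left(z,Y \right)} = \left(- \frac{1}{2}\right) 2 = -1$)
$U{\left(E \right)} = E^{\frac{3}{2}}$
$k = - 14 i$ ($k = 14 \left(-1\right)^{\frac{3}{2}} = 14 \left(- i\right) = - 14 i \approx - 14.0 i$)
$-4346 + k = -4346 - 14 i$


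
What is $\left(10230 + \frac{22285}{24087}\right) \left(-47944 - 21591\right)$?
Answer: $- \frac{17135669632825}{24087} \approx -7.1141 \cdot 10^{8}$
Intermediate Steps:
$\left(10230 + \frac{22285}{24087}\right) \left(-47944 - 21591\right) = \left(10230 + 22285 \cdot \frac{1}{24087}\right) \left(-69535\right) = \left(10230 + \frac{22285}{24087}\right) \left(-69535\right) = \frac{246432295}{24087} \left(-69535\right) = - \frac{17135669632825}{24087}$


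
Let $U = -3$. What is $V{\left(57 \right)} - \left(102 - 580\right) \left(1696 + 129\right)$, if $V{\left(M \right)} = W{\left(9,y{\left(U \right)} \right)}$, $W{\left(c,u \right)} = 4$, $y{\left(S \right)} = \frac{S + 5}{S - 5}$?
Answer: $872354$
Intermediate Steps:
$y{\left(S \right)} = \frac{5 + S}{-5 + S}$
$V{\left(M \right)} = 4$
$V{\left(57 \right)} - \left(102 - 580\right) \left(1696 + 129\right) = 4 - \left(102 - 580\right) \left(1696 + 129\right) = 4 - \left(-478\right) 1825 = 4 - -872350 = 4 + 872350 = 872354$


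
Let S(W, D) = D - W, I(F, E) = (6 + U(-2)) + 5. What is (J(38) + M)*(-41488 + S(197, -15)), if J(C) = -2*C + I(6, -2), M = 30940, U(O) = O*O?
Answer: -1287654300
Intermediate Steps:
U(O) = O**2
I(F, E) = 15 (I(F, E) = (6 + (-2)**2) + 5 = (6 + 4) + 5 = 10 + 5 = 15)
J(C) = 15 - 2*C (J(C) = -2*C + 15 = 15 - 2*C)
(J(38) + M)*(-41488 + S(197, -15)) = ((15 - 2*38) + 30940)*(-41488 + (-15 - 1*197)) = ((15 - 76) + 30940)*(-41488 + (-15 - 197)) = (-61 + 30940)*(-41488 - 212) = 30879*(-41700) = -1287654300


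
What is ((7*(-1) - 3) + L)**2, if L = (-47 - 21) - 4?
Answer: 6724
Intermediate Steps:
L = -72 (L = -68 - 4 = -72)
((7*(-1) - 3) + L)**2 = ((7*(-1) - 3) - 72)**2 = ((-7 - 3) - 72)**2 = (-10 - 72)**2 = (-82)**2 = 6724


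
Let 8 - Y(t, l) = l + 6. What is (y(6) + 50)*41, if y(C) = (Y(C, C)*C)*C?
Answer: -3854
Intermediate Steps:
Y(t, l) = 2 - l (Y(t, l) = 8 - (l + 6) = 8 - (6 + l) = 8 + (-6 - l) = 2 - l)
y(C) = C²*(2 - C) (y(C) = ((2 - C)*C)*C = (C*(2 - C))*C = C²*(2 - C))
(y(6) + 50)*41 = (6²*(2 - 1*6) + 50)*41 = (36*(2 - 6) + 50)*41 = (36*(-4) + 50)*41 = (-144 + 50)*41 = -94*41 = -3854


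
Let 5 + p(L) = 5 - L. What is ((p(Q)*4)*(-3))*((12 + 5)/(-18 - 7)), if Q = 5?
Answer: -204/5 ≈ -40.800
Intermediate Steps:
p(L) = -L (p(L) = -5 + (5 - L) = -L)
((p(Q)*4)*(-3))*((12 + 5)/(-18 - 7)) = ((-1*5*4)*(-3))*((12 + 5)/(-18 - 7)) = (-5*4*(-3))*(17/(-25)) = (-20*(-3))*(17*(-1/25)) = 60*(-17/25) = -204/5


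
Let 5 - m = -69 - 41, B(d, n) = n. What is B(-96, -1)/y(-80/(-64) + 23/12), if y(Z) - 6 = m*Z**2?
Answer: -36/41731 ≈ -0.00086267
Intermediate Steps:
m = 115 (m = 5 - (-69 - 41) = 5 - 1*(-110) = 5 + 110 = 115)
y(Z) = 6 + 115*Z**2
B(-96, -1)/y(-80/(-64) + 23/12) = -1/(6 + 115*(-80/(-64) + 23/12)**2) = -1/(6 + 115*(-80*(-1/64) + 23*(1/12))**2) = -1/(6 + 115*(5/4 + 23/12)**2) = -1/(6 + 115*(19/6)**2) = -1/(6 + 115*(361/36)) = -1/(6 + 41515/36) = -1/41731/36 = -1*36/41731 = -36/41731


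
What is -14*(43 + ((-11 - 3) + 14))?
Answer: -602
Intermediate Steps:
-14*(43 + ((-11 - 3) + 14)) = -14*(43 + (-14 + 14)) = -14*(43 + 0) = -14*43 = -602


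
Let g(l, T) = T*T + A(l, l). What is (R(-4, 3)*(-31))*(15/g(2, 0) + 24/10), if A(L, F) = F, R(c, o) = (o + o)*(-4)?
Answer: 36828/5 ≈ 7365.6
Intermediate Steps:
R(c, o) = -8*o (R(c, o) = (2*o)*(-4) = -8*o)
g(l, T) = l + T**2 (g(l, T) = T*T + l = T**2 + l = l + T**2)
(R(-4, 3)*(-31))*(15/g(2, 0) + 24/10) = (-8*3*(-31))*(15/(2 + 0**2) + 24/10) = (-24*(-31))*(15/(2 + 0) + 24*(1/10)) = 744*(15/2 + 12/5) = 744*(99/10) = 36828/5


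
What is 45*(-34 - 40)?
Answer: -3330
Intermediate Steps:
45*(-34 - 40) = 45*(-74) = -3330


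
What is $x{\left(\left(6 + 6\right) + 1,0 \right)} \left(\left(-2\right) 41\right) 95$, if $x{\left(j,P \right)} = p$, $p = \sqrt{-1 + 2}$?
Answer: $-7790$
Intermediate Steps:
$p = 1$ ($p = \sqrt{1} = 1$)
$x{\left(j,P \right)} = 1$
$x{\left(\left(6 + 6\right) + 1,0 \right)} \left(\left(-2\right) 41\right) 95 = 1 \left(\left(-2\right) 41\right) 95 = 1 \left(-82\right) 95 = \left(-82\right) 95 = -7790$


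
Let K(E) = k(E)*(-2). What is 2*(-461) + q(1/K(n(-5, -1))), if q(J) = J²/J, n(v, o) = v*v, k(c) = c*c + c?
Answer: -1198601/1300 ≈ -922.00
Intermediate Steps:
k(c) = c + c² (k(c) = c² + c = c + c²)
n(v, o) = v²
K(E) = -2*E*(1 + E) (K(E) = (E*(1 + E))*(-2) = -2*E*(1 + E))
q(J) = J
2*(-461) + q(1/K(n(-5, -1))) = 2*(-461) + 1/(-2*(-5)²*(1 + (-5)²)) = -922 + 1/(-2*25*(1 + 25)) = -922 + 1/(-2*25*26) = -922 + 1/(-1300) = -922 - 1/1300 = -1198601/1300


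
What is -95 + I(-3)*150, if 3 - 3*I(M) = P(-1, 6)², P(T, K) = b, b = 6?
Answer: -1745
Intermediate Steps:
P(T, K) = 6
I(M) = -11 (I(M) = 1 - ⅓*6² = 1 - ⅓*36 = 1 - 12 = -11)
-95 + I(-3)*150 = -95 - 11*150 = -95 - 1650 = -1745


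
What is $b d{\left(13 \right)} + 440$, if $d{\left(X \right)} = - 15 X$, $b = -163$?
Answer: $32225$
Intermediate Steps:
$b d{\left(13 \right)} + 440 = - 163 \left(\left(-15\right) 13\right) + 440 = \left(-163\right) \left(-195\right) + 440 = 31785 + 440 = 32225$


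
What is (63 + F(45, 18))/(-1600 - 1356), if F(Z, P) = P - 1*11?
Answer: -35/1478 ≈ -0.023681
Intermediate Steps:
F(Z, P) = -11 + P (F(Z, P) = P - 11 = -11 + P)
(63 + F(45, 18))/(-1600 - 1356) = (63 + (-11 + 18))/(-1600 - 1356) = (63 + 7)/(-2956) = 70*(-1/2956) = -35/1478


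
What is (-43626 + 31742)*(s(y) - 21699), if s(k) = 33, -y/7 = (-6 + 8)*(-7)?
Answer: 257478744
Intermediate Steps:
y = 98 (y = -7*(-6 + 8)*(-7) = -14*(-7) = -7*(-14) = 98)
(-43626 + 31742)*(s(y) - 21699) = (-43626 + 31742)*(33 - 21699) = -11884*(-21666) = 257478744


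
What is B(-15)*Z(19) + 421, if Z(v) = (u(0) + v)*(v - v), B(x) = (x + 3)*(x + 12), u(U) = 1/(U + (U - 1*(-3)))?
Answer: 421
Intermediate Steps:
u(U) = 1/(3 + 2*U) (u(U) = 1/(U + (U + 3)) = 1/(U + (3 + U)) = 1/(3 + 2*U))
B(x) = (3 + x)*(12 + x)
Z(v) = 0 (Z(v) = (1/(3 + 2*0) + v)*(v - v) = (1/(3 + 0) + v)*0 = (1/3 + v)*0 = 0)
B(-15)*Z(19) + 421 = (36 + (-15)**2 + 15*(-15))*0 + 421 = (36 + 225 - 225)*0 + 421 = 36*0 + 421 = 0 + 421 = 421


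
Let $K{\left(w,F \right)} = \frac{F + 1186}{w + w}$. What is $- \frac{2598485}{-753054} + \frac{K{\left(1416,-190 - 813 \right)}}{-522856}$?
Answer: $\frac{641274976363373}{185844714649728} \approx 3.4506$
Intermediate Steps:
$K{\left(w,F \right)} = \frac{1186 + F}{2 w}$
$- \frac{2598485}{-753054} + \frac{K{\left(1416,-190 - 813 \right)}}{-522856} = - \frac{2598485}{-753054} + \frac{\frac{1}{2} \cdot \frac{1}{1416} \left(1186 - 1003\right)}{-522856} = \left(-2598485\right) \left(- \frac{1}{753054}\right) + \frac{1}{2} \cdot \frac{1}{1416} \left(1186 - 1003\right) \left(- \frac{1}{522856}\right) = \frac{2598485}{753054} + \frac{1}{2} \cdot \frac{1}{1416} \left(1186 - 1003\right) \left(- \frac{1}{522856}\right) = \frac{2598485}{753054} + \frac{1}{2} \cdot \frac{1}{1416} \cdot 183 \left(- \frac{1}{522856}\right) = \frac{2598485}{753054} + \frac{61}{944} \left(- \frac{1}{522856}\right) = \frac{2598485}{753054} - \frac{61}{493576064} = \frac{641274976363373}{185844714649728}$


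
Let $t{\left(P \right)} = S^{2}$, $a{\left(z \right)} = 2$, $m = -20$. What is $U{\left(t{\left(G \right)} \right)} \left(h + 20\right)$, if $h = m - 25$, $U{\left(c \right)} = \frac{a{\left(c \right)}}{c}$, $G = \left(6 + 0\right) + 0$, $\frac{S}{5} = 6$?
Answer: $- \frac{1}{18} \approx -0.055556$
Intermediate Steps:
$S = 30$ ($S = 5 \cdot 6 = 30$)
$G = 6$ ($G = 6 + 0 = 6$)
$t{\left(P \right)} = 900$ ($t{\left(P \right)} = 30^{2} = 900$)
$U{\left(c \right)} = \frac{2}{c}$
$h = -45$ ($h = -20 - 25 = -45$)
$U{\left(t{\left(G \right)} \right)} \left(h + 20\right) = \frac{2}{900} \left(-45 + 20\right) = 2 \cdot \frac{1}{900} \left(-25\right) = \frac{1}{450} \left(-25\right) = - \frac{1}{18}$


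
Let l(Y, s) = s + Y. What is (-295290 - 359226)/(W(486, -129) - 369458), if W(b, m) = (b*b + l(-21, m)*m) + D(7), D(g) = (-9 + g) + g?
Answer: 218172/37969 ≈ 5.7461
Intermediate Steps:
D(g) = -9 + 2*g
l(Y, s) = Y + s
W(b, m) = 5 + b**2 + m*(-21 + m) (W(b, m) = (b*b + (-21 + m)*m) + (-9 + 2*7) = (b**2 + m*(-21 + m)) + (-9 + 14) = (b**2 + m*(-21 + m)) + 5 = 5 + b**2 + m*(-21 + m))
(-295290 - 359226)/(W(486, -129) - 369458) = (-295290 - 359226)/((5 + 486**2 - 129*(-21 - 129)) - 369458) = -654516/((5 + 236196 - 129*(-150)) - 369458) = -654516/((5 + 236196 + 19350) - 369458) = -654516/(255551 - 369458) = -654516/(-113907) = -654516*(-1/113907) = 218172/37969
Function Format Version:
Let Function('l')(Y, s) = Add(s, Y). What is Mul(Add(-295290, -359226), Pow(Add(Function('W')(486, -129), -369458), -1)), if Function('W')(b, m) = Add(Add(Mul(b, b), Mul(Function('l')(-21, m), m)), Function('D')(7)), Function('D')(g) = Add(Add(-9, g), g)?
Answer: Rational(218172, 37969) ≈ 5.7461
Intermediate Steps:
Function('D')(g) = Add(-9, Mul(2, g))
Function('l')(Y, s) = Add(Y, s)
Function('W')(b, m) = Add(5, Pow(b, 2), Mul(m, Add(-21, m))) (Function('W')(b, m) = Add(Add(Mul(b, b), Mul(Add(-21, m), m)), Add(-9, Mul(2, 7))) = Add(Add(Pow(b, 2), Mul(m, Add(-21, m))), Add(-9, 14)) = Add(Add(Pow(b, 2), Mul(m, Add(-21, m))), 5) = Add(5, Pow(b, 2), Mul(m, Add(-21, m))))
Mul(Add(-295290, -359226), Pow(Add(Function('W')(486, -129), -369458), -1)) = Mul(Add(-295290, -359226), Pow(Add(Add(5, Pow(486, 2), Mul(-129, Add(-21, -129))), -369458), -1)) = Mul(-654516, Pow(Add(Add(5, 236196, Mul(-129, -150)), -369458), -1)) = Mul(-654516, Pow(Add(Add(5, 236196, 19350), -369458), -1)) = Mul(-654516, Pow(Add(255551, -369458), -1)) = Mul(-654516, Pow(-113907, -1)) = Mul(-654516, Rational(-1, 113907)) = Rational(218172, 37969)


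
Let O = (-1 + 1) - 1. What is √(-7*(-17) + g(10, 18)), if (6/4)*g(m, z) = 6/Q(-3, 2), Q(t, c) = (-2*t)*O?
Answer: √1065/3 ≈ 10.878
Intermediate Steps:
O = -1 (O = 0 - 1 = -1)
Q(t, c) = 2*t (Q(t, c) = -2*t*(-1) = 2*t)
g(m, z) = -⅔ (g(m, z) = 2*(6/((2*(-3))))/3 = 2*(6/(-6))/3 = 2*(6*(-⅙))/3 = (⅔)*(-1) = -⅔)
√(-7*(-17) + g(10, 18)) = √(-7*(-17) - ⅔) = √(119 - ⅔) = √(355/3) = √1065/3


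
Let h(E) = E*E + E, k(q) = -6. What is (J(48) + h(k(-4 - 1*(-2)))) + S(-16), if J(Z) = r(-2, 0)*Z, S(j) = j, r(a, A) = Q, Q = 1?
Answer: 62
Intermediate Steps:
r(a, A) = 1
h(E) = E + E² (h(E) = E² + E = E + E²)
J(Z) = Z (J(Z) = 1*Z = Z)
(J(48) + h(k(-4 - 1*(-2)))) + S(-16) = (48 - 6*(1 - 6)) - 16 = (48 - 6*(-5)) - 16 = (48 + 30) - 16 = 78 - 16 = 62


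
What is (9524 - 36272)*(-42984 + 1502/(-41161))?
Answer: 47324324988648/41161 ≈ 1.1497e+9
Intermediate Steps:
(9524 - 36272)*(-42984 + 1502/(-41161)) = -26748*(-42984 + 1502*(-1/41161)) = -26748*(-42984 - 1502/41161) = -26748*(-1769265926/41161) = 47324324988648/41161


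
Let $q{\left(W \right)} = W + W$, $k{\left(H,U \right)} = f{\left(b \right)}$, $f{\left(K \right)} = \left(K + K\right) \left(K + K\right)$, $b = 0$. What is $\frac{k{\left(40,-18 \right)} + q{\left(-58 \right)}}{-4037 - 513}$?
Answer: $\frac{58}{2275} \approx 0.025495$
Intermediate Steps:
$f{\left(K \right)} = 4 K^{2}$ ($f{\left(K \right)} = 2 K 2 K = 4 K^{2}$)
$k{\left(H,U \right)} = 0$ ($k{\left(H,U \right)} = 4 \cdot 0^{2} = 4 \cdot 0 = 0$)
$q{\left(W \right)} = 2 W$
$\frac{k{\left(40,-18 \right)} + q{\left(-58 \right)}}{-4037 - 513} = \frac{0 + 2 \left(-58\right)}{-4037 - 513} = \frac{0 - 116}{-4550} = \left(-116\right) \left(- \frac{1}{4550}\right) = \frac{58}{2275}$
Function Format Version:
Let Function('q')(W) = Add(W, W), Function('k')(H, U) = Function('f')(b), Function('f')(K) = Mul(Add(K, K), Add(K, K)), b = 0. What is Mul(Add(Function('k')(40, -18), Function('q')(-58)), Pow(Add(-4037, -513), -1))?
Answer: Rational(58, 2275) ≈ 0.025495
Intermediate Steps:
Function('f')(K) = Mul(4, Pow(K, 2)) (Function('f')(K) = Mul(Mul(2, K), Mul(2, K)) = Mul(4, Pow(K, 2)))
Function('k')(H, U) = 0 (Function('k')(H, U) = Mul(4, Pow(0, 2)) = Mul(4, 0) = 0)
Function('q')(W) = Mul(2, W)
Mul(Add(Function('k')(40, -18), Function('q')(-58)), Pow(Add(-4037, -513), -1)) = Mul(Add(0, Mul(2, -58)), Pow(Add(-4037, -513), -1)) = Mul(Add(0, -116), Pow(-4550, -1)) = Mul(-116, Rational(-1, 4550)) = Rational(58, 2275)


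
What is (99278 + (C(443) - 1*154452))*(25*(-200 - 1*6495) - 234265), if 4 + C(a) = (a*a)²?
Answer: -15468608257509720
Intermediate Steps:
C(a) = -4 + a⁴ (C(a) = -4 + (a*a)² = -4 + (a²)² = -4 + a⁴)
(99278 + (C(443) - 1*154452))*(25*(-200 - 1*6495) - 234265) = (99278 + ((-4 + 443⁴) - 1*154452))*(25*(-200 - 1*6495) - 234265) = (99278 + ((-4 + 38513670001) - 154452))*(25*(-200 - 6495) - 234265) = (99278 + (38513669997 - 154452))*(25*(-6695) - 234265) = (99278 + 38513515545)*(-167375 - 234265) = 38513614823*(-401640) = -15468608257509720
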